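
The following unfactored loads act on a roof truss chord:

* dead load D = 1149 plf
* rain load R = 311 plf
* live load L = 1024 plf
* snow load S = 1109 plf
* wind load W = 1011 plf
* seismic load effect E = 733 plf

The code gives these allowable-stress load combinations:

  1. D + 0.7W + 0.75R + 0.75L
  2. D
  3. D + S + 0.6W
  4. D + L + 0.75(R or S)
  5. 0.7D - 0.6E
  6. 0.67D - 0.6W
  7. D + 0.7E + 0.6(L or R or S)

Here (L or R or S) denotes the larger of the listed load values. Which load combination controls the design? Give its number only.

(R or S) → S = 1109 plf; (L or R or S) → S = 1109 plf.
1. 1.0(1149) + 0.7(1011) + 0.75(311) + 0.75(1024) = 1149.0 + 707.7 + 233.3 + 768.0 = 2858.0
2. 1.0(1149) = 1149.0
3. 1.0(1149) + 1.0(1109) + 0.6(1011) = 1149.0 + 1109.0 + 606.6 = 2864.6
4. 1.0(1149) + 1.0(1024) + 0.75(1109) = 1149.0 + 1024.0 + 831.8 = 3004.8
5. 0.7(1149) - 0.6(733) = 804.3 - 439.8 = 364.5
6. 0.67(1149) - 0.6(1011) = 769.8 - 606.6 = 163.2
7. 1.0(1149) + 0.7(733) + 0.6(1109) = 1149.0 + 513.1 + 665.4 = 2327.5
The largest value is 3004.8 plf from combination 4.

Combination 4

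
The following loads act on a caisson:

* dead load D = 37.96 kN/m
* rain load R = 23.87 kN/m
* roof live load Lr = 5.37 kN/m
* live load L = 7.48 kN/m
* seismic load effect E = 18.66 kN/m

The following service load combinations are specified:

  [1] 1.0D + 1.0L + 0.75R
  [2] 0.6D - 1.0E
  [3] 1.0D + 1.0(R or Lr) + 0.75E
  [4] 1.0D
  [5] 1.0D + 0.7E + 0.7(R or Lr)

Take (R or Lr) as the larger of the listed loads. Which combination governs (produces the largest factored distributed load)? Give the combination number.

Combination 3

(R or Lr) → R = 23.87 kN/m.
[1] 1.0(37.96) + 1.0(7.48) + 0.75(23.87) = 63.34
[2] 0.6(37.96) - 1.0(18.66) = 4.12
[3] 1.0(37.96) + 1.0(23.87) + 0.75(18.66) = 75.83
[4] 1.0(37.96) = 37.96
[5] 1.0(37.96) + 0.7(18.66) + 0.7(23.87) = 67.73
The largest value is 75.83 kN/m from combination 3.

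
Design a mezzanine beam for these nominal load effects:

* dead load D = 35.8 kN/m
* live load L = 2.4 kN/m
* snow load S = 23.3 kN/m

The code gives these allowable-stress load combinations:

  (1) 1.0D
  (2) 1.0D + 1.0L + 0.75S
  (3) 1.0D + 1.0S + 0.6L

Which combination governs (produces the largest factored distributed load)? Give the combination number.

Combination 3

(1) 1.0(35.8) = 35.8
(2) 1.0(35.8) + 1.0(2.4) + 0.75(23.3) = 55.7
(3) 1.0(35.8) + 1.0(23.3) + 0.6(2.4) = 60.5
The largest value is 60.5 kN/m from combination 3.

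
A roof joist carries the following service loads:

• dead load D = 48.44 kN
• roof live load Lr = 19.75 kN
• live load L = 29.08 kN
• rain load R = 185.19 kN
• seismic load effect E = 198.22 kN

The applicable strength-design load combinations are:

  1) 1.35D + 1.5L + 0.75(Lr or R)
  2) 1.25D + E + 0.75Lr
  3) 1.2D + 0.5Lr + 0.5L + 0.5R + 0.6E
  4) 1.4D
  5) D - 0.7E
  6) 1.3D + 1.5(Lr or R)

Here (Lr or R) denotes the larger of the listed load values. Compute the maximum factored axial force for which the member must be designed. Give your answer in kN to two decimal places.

340.76 kN

(Lr or R) → R = 185.19 kN.
1) 1.35(48.44) + 1.5(29.08) + 0.75(185.19) = 247.91
2) 1.25(48.44) + 1.0(198.22) + 0.75(19.75) = 60.55 + 198.22 + 14.81 = 273.58
3) 1.2(48.44) + 0.5(19.75) + 0.5(29.08) + 0.5(185.19) + 0.6(198.22) = 294.07
4) 1.4(48.44) = 67.82
5) 1.0(48.44) - 0.7(198.22) = 48.44 - 138.75 = -90.31
6) 1.3(48.44) + 1.5(185.19) = 62.97 + 277.79 = 340.76
Combination 6 governs: N_u = 340.76 kN.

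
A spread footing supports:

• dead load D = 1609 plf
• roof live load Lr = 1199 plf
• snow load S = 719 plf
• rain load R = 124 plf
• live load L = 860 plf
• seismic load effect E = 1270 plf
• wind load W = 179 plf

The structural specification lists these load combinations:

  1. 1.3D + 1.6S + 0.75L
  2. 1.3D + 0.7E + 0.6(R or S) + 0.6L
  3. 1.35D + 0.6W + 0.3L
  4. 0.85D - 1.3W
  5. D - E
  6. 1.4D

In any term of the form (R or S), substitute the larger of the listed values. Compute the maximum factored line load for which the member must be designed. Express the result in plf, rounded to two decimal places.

3928.10 plf

(R or S) → S = 719 plf.
1. 1.3(1609) + 1.6(719) + 0.75(860) = 2091.70 + 1150.40 + 645.00 = 3887.10
2. 1.3(1609) + 0.7(1270) + 0.6(719) + 0.6(860) = 2091.70 + 889.00 + 431.40 + 516.00 = 3928.10
3. 1.35(1609) + 0.6(179) + 0.3(860) = 2172.15 + 107.40 + 258.00 = 2537.55
4. 0.85(1609) - 1.3(179) = 1367.65 - 232.70 = 1134.95
5. 1.0(1609) - 1.0(1270) = 1609.00 - 1270.00 = 339.00
6. 1.4(1609) = 2252.60
The controlling combination is 2, giving 3928.10 plf.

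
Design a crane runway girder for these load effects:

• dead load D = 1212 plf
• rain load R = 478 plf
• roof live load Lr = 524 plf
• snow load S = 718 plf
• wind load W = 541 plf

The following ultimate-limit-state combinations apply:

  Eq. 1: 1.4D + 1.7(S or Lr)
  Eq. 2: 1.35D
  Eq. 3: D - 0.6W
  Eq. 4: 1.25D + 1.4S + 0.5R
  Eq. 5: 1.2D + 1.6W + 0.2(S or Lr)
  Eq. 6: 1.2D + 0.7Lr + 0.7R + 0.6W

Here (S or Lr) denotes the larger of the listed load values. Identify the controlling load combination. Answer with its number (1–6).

(S or Lr) → S = 718 plf.
Eq. 1: 1.4(1212) + 1.7(718) = 1696.8 + 1220.6 = 2917.4
Eq. 2: 1.35(1212) = 1636.2
Eq. 3: 1.0(1212) - 0.6(541) = 1212.0 - 324.6 = 887.4
Eq. 4: 1.25(1212) + 1.4(718) + 0.5(478) = 1515.0 + 1005.2 + 239.0 = 2759.2
Eq. 5: 1.2(1212) + 1.6(541) + 0.2(718) = 1454.4 + 865.6 + 143.6 = 2463.6
Eq. 6: 1.2(1212) + 0.7(524) + 0.7(478) + 0.6(541) = 1454.4 + 366.8 + 334.6 + 324.6 = 2480.4
The largest value is 2917.4 plf from combination 1.

Combination 1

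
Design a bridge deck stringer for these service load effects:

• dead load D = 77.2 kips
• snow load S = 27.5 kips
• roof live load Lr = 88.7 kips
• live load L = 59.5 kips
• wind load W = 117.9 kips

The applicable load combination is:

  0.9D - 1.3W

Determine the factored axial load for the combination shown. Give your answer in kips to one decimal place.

-83.8 kips

0.9(77.2) - 1.3(117.9) = 69.5 - 153.3 = -83.8
P_u = -83.8 kips.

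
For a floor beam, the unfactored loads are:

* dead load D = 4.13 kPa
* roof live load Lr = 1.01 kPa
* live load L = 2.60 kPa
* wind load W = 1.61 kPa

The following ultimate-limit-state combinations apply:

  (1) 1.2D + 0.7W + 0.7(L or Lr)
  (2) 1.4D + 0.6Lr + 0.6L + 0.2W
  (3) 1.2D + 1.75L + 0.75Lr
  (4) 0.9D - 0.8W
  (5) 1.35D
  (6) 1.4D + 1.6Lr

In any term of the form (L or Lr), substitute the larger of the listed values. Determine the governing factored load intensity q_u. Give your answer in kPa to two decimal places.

(L or Lr) → L = 2.60 kPa.
(1) 1.2(4.13) + 0.7(1.61) + 0.7(2.60) = 7.90
(2) 1.4(4.13) + 0.6(1.01) + 0.6(2.60) + 0.2(1.61) = 8.27
(3) 1.2(4.13) + 1.75(2.60) + 0.75(1.01) = 10.26
(4) 0.9(4.13) - 0.8(1.61) = 2.43
(5) 1.35(4.13) = 5.58
(6) 1.4(4.13) + 1.6(1.01) = 7.40
Maximum is from combination 3.

10.26 kPa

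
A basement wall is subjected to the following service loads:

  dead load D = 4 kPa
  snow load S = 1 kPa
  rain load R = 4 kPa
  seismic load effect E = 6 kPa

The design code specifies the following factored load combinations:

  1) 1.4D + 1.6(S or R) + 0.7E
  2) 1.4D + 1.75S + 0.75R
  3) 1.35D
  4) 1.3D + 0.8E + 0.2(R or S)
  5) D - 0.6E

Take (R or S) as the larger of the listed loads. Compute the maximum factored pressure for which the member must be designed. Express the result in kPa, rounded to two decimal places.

(S or R) → R = 4 kPa; (R or S) → R = 4 kPa.
1) 1.4(4) + 1.6(4) + 0.7(6) = 5.60 + 6.40 + 4.20 = 16.20
2) 1.4(4) + 1.75(1) + 0.75(4) = 5.60 + 1.75 + 3.00 = 10.35
3) 1.35(4) = 5.40
4) 1.3(4) + 0.8(6) + 0.2(4) = 5.20 + 4.80 + 0.80 = 10.80
5) 1.0(4) - 0.6(6) = 4.00 - 3.60 = 0.40
Maximum is from combination 1.

16.20 kPa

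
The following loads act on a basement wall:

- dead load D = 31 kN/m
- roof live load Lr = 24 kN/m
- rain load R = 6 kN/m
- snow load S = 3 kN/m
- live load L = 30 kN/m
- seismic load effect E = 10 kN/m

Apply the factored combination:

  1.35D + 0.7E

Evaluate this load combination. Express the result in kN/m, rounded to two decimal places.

1.35(31) + 0.7(10) = 41.85 + 7.00 = 48.85
w_u = 48.85 kN/m.

48.85 kN/m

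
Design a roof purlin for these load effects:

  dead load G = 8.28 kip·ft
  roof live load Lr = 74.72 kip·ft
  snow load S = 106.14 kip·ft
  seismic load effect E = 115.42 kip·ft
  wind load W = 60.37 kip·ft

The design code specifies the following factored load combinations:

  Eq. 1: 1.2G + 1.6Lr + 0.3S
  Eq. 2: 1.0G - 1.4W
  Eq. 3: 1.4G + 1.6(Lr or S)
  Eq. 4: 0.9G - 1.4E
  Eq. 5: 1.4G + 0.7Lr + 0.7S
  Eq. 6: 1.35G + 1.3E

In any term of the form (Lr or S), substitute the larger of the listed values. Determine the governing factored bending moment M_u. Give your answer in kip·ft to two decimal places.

(Lr or S) → S = 106.14 kip·ft.
Eq. 1: 1.2(8.28) + 1.6(74.72) + 0.3(106.14) = 9.94 + 119.55 + 31.84 = 161.33
Eq. 2: 1.0(8.28) - 1.4(60.37) = 8.28 - 84.52 = -76.24
Eq. 3: 1.4(8.28) + 1.6(106.14) = 181.42
Eq. 4: 0.9(8.28) - 1.4(115.42) = 7.45 - 161.59 = -154.14
Eq. 5: 1.4(8.28) + 0.7(74.72) + 0.7(106.14) = 11.59 + 52.30 + 74.30 = 138.19
Eq. 6: 1.35(8.28) + 1.3(115.42) = 161.22
Combination 3 governs: M_u = 181.42 kip·ft.

181.42 kip·ft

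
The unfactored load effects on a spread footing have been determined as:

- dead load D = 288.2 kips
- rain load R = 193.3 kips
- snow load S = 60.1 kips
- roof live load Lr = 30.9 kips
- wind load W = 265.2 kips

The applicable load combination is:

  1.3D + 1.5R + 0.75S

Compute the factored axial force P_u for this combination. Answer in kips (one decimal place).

709.7 kips

1.3(288.2) + 1.5(193.3) + 0.75(60.1) = 709.7
P_u = 709.7 kips.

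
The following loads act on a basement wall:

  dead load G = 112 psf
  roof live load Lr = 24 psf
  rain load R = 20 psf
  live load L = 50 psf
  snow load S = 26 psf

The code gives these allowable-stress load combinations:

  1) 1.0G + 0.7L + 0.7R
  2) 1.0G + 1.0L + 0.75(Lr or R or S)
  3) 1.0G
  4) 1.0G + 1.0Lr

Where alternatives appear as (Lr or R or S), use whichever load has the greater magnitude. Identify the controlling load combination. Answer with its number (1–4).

Combination 2

(Lr or R or S) → S = 26 psf.
1) 1.0(112) + 0.7(50) + 0.7(20) = 112.00 + 35.00 + 14.00 = 161.00
2) 1.0(112) + 1.0(50) + 0.75(26) = 112.00 + 50.00 + 19.50 = 181.50
3) 1.0(112) = 112.00
4) 1.0(112) + 1.0(24) = 112.00 + 24.00 = 136.00
The largest value is 181.50 psf from combination 2.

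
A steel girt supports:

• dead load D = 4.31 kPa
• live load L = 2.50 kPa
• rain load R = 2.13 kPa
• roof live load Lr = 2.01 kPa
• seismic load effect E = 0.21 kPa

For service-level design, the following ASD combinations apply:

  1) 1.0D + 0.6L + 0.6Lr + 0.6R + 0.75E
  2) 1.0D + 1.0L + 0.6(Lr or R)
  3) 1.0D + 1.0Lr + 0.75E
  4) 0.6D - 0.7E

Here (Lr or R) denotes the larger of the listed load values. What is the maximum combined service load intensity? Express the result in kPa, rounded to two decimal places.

(Lr or R) → R = 2.13 kPa.
1) 1.0(4.31) + 0.6(2.50) + 0.6(2.01) + 0.6(2.13) + 0.75(0.21) = 8.45
2) 1.0(4.31) + 1.0(2.50) + 0.6(2.13) = 4.31 + 2.50 + 1.28 = 8.09
3) 1.0(4.31) + 1.0(2.01) + 0.75(0.21) = 4.31 + 2.01 + 0.16 = 6.48
4) 0.6(4.31) - 0.7(0.21) = 2.59 - 0.15 = 2.44
Combination 1 governs: q = 8.45 kPa.

8.45 kPa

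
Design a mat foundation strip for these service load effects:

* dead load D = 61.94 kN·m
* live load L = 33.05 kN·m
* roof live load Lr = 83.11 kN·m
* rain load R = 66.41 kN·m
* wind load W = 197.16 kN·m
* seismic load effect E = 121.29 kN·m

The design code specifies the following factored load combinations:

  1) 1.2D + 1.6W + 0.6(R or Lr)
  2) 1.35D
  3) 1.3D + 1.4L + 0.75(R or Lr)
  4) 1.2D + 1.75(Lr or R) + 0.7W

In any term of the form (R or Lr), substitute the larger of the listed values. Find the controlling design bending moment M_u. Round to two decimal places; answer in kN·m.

439.65 kN·m

(R or Lr) → Lr = 83.11 kN·m; (Lr or R) → Lr = 83.11 kN·m.
1) 1.2(61.94) + 1.6(197.16) + 0.6(83.11) = 439.65
2) 1.35(61.94) = 83.62
3) 1.3(61.94) + 1.4(33.05) + 0.75(83.11) = 80.52 + 46.27 + 62.33 = 189.12
4) 1.2(61.94) + 1.75(83.11) + 0.7(197.16) = 74.33 + 145.44 + 138.01 = 357.78
Combination 1 governs: M_u = 439.65 kN·m.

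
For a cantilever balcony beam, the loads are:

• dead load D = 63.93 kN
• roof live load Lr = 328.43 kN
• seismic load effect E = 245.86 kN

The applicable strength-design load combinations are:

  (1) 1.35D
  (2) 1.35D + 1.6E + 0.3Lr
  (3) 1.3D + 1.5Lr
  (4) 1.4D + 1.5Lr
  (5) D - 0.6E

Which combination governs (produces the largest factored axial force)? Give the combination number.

Combination 4

(1) 1.35(63.93) = 86.31
(2) 1.35(63.93) + 1.6(245.86) + 0.3(328.43) = 578.21
(3) 1.3(63.93) + 1.5(328.43) = 575.75
(4) 1.4(63.93) + 1.5(328.43) = 582.15
(5) 1.0(63.93) - 0.6(245.86) = -83.59
The largest value is 582.15 kN from combination 4.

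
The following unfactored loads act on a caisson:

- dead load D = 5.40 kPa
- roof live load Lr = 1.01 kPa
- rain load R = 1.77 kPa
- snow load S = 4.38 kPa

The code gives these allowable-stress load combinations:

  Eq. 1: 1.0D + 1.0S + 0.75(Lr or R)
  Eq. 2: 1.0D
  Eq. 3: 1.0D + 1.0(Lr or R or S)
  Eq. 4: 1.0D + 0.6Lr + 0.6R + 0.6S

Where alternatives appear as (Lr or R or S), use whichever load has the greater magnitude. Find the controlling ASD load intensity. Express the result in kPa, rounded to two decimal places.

11.11 kPa

(Lr or R) → R = 1.77 kPa; (Lr or R or S) → S = 4.38 kPa.
Eq. 1: 1.0(5.40) + 1.0(4.38) + 0.75(1.77) = 5.40 + 4.38 + 1.33 = 11.11
Eq. 2: 1.0(5.40) = 5.40
Eq. 3: 1.0(5.40) + 1.0(4.38) = 5.40 + 4.38 = 9.78
Eq. 4: 1.0(5.40) + 0.6(1.01) + 0.6(1.77) + 0.6(4.38) = 5.40 + 0.61 + 1.06 + 2.63 = 9.70
Maximum is from combination 1.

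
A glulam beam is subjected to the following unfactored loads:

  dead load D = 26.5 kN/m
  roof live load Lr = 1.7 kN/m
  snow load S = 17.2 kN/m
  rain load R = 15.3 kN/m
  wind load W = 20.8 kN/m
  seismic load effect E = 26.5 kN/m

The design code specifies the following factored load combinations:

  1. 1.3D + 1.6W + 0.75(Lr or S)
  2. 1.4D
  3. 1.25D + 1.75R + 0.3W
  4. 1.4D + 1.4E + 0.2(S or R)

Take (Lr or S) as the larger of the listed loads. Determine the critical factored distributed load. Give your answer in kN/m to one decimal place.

(Lr or S) → S = 17.2 kN/m; (S or R) → S = 17.2 kN/m.
1. 1.3(26.5) + 1.6(20.8) + 0.75(17.2) = 80.6
2. 1.4(26.5) = 37.1
3. 1.25(26.5) + 1.75(15.3) + 0.3(20.8) = 33.1 + 26.8 + 6.2 = 66.1
4. 1.4(26.5) + 1.4(26.5) + 0.2(17.2) = 37.1 + 37.1 + 3.4 = 77.6
The controlling combination is 1, giving 80.6 kN/m.

80.6 kN/m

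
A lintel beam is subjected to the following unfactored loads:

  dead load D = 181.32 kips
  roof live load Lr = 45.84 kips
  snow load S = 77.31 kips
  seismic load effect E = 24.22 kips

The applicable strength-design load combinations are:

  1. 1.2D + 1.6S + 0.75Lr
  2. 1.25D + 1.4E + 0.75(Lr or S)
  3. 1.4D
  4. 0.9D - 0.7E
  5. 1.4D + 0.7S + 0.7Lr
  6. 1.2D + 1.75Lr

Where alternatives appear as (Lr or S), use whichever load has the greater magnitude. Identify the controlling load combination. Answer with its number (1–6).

Combination 1

(Lr or S) → S = 77.31 kips.
1. 1.2(181.32) + 1.6(77.31) + 0.75(45.84) = 217.58 + 123.70 + 34.38 = 375.66
2. 1.25(181.32) + 1.4(24.22) + 0.75(77.31) = 226.65 + 33.91 + 57.98 = 318.54
3. 1.4(181.32) = 253.85
4. 0.9(181.32) - 0.7(24.22) = 146.23
5. 1.4(181.32) + 0.7(77.31) + 0.7(45.84) = 340.05
6. 1.2(181.32) + 1.75(45.84) = 217.58 + 80.22 = 297.80
The largest value is 375.66 kips from combination 1.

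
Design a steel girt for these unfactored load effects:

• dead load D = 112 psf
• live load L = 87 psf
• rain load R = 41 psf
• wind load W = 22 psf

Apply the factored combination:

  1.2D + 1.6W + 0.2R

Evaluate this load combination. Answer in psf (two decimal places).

1.2(112) + 1.6(22) + 0.2(41) = 134.40 + 35.20 + 8.20 = 177.80
q_u = 177.80 psf.

177.80 psf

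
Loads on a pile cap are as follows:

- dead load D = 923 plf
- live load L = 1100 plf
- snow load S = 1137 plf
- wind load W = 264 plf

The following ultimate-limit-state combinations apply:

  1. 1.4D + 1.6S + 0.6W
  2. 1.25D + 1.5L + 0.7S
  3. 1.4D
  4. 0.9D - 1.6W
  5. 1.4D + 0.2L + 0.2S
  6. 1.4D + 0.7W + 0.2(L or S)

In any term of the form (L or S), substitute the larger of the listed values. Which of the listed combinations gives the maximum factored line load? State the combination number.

Combination 2

(L or S) → S = 1137 plf.
1. 1.4(923) + 1.6(1137) + 0.6(264) = 1292.2 + 1819.2 + 158.4 = 3269.8
2. 1.25(923) + 1.5(1100) + 0.7(1137) = 1153.8 + 1650.0 + 795.9 = 3599.7
3. 1.4(923) = 1292.2
4. 0.9(923) - 1.6(264) = 830.7 - 422.4 = 408.3
5. 1.4(923) + 0.2(1100) + 0.2(1137) = 1292.2 + 220.0 + 227.4 = 1739.6
6. 1.4(923) + 0.7(264) + 0.2(1137) = 1292.2 + 184.8 + 227.4 = 1704.4
The largest value is 3599.7 plf from combination 2.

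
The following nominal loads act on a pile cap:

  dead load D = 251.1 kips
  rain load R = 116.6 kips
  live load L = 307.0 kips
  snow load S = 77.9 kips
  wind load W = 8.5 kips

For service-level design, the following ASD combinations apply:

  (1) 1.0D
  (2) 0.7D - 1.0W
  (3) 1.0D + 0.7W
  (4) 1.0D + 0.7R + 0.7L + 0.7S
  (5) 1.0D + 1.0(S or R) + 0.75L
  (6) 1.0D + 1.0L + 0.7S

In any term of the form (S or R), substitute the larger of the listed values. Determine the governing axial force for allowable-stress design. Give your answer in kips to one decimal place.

612.6 kips

(S or R) → R = 116.6 kips.
(1) 1.0(251.1) = 251.1
(2) 0.7(251.1) - 1.0(8.5) = 175.8 - 8.5 = 167.3
(3) 1.0(251.1) + 0.7(8.5) = 251.1 + 6.0 = 257.1
(4) 1.0(251.1) + 0.7(116.6) + 0.7(307.0) + 0.7(77.9) = 602.2
(5) 1.0(251.1) + 1.0(116.6) + 0.75(307.0) = 251.1 + 116.6 + 230.3 = 598.0
(6) 1.0(251.1) + 1.0(307.0) + 0.7(77.9) = 251.1 + 307.0 + 54.5 = 612.6
Maximum is from combination 6.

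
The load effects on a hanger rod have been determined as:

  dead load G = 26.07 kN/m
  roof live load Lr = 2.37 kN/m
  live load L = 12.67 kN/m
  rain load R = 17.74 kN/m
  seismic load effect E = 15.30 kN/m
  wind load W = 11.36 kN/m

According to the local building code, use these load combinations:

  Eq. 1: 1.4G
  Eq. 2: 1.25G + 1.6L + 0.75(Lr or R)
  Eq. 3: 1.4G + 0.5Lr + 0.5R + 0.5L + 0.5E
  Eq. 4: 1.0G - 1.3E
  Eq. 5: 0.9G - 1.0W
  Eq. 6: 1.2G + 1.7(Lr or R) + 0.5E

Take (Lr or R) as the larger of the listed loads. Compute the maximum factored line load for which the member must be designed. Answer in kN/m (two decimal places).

69.09 kN/m

(Lr or R) → R = 17.74 kN/m.
Eq. 1: 1.4(26.07) = 36.50
Eq. 2: 1.25(26.07) + 1.6(12.67) + 0.75(17.74) = 66.16
Eq. 3: 1.4(26.07) + 0.5(2.37) + 0.5(17.74) + 0.5(12.67) + 0.5(15.30) = 60.54
Eq. 4: 1.0(26.07) - 1.3(15.30) = 26.07 - 19.89 = 6.18
Eq. 5: 0.9(26.07) - 1.0(11.36) = 23.46 - 11.36 = 12.10
Eq. 6: 1.2(26.07) + 1.7(17.74) + 0.5(15.30) = 31.28 + 30.16 + 7.65 = 69.09
Maximum is from combination 6.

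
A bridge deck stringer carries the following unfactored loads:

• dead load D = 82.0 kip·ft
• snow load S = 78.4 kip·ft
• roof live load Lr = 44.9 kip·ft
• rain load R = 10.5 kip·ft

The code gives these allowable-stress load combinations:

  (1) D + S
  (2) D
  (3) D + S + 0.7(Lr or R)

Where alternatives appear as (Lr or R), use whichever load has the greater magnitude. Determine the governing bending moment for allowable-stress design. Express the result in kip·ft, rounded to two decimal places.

(Lr or R) → Lr = 44.9 kip·ft.
(1) 1.0(82.0) + 1.0(78.4) = 82.00 + 78.40 = 160.40
(2) 1.0(82.0) = 82.00
(3) 1.0(82.0) + 1.0(78.4) + 0.7(44.9) = 82.00 + 78.40 + 31.43 = 191.83
Maximum is from combination 3.

191.83 kip·ft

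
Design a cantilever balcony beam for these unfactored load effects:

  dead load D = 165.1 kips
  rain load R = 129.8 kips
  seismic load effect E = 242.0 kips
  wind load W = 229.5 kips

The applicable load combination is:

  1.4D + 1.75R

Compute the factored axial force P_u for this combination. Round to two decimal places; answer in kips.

1.4(165.1) + 1.75(129.8) = 231.14 + 227.15 = 458.29
P_u = 458.29 kips.

458.29 kips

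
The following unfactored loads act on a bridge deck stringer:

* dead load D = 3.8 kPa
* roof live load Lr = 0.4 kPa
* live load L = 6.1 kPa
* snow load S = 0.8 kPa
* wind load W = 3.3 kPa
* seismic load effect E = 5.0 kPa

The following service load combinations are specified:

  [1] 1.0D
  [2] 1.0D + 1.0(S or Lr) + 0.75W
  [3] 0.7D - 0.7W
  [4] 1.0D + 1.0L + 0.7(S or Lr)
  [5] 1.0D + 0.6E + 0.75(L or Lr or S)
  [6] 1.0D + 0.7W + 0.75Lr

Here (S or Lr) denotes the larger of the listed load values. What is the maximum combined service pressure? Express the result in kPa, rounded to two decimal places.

11.38 kPa

(S or Lr) → S = 0.8 kPa; (L or Lr or S) → L = 6.1 kPa.
[1] 1.0(3.8) = 3.80
[2] 1.0(3.8) + 1.0(0.8) + 0.75(3.3) = 3.80 + 0.80 + 2.48 = 7.08
[3] 0.7(3.8) - 0.7(3.3) = 2.66 - 2.31 = 0.35
[4] 1.0(3.8) + 1.0(6.1) + 0.7(0.8) = 3.80 + 6.10 + 0.56 = 10.46
[5] 1.0(3.8) + 0.6(5.0) + 0.75(6.1) = 3.80 + 3.00 + 4.58 = 11.38
[6] 1.0(3.8) + 0.7(3.3) + 0.75(0.4) = 3.80 + 2.31 + 0.30 = 6.41
Combination 5 governs: p = 11.38 kPa.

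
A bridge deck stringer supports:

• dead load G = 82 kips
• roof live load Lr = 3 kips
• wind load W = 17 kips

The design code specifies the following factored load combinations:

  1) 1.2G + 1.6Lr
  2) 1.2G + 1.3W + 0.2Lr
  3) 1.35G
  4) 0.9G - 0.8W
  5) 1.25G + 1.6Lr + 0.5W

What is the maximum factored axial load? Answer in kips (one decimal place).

1) 1.2(82) + 1.6(3) = 103.2
2) 1.2(82) + 1.3(17) + 0.2(3) = 121.1
3) 1.35(82) = 110.7
4) 0.9(82) - 0.8(17) = 60.2
5) 1.25(82) + 1.6(3) + 0.5(17) = 115.8
The controlling combination is 2, giving 121.1 kips.

121.1 kips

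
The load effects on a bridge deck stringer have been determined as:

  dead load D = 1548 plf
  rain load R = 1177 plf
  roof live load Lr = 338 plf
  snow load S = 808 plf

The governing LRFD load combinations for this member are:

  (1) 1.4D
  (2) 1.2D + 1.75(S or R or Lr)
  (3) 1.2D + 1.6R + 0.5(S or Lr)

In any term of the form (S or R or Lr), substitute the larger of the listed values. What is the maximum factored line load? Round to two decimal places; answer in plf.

4144.80 plf

(S or R or Lr) → R = 1177 plf; (S or Lr) → S = 808 plf.
(1) 1.4(1548) = 2167.20
(2) 1.2(1548) + 1.75(1177) = 3917.35
(3) 1.2(1548) + 1.6(1177) + 0.5(808) = 4144.80
Combination 3 governs: w_u = 4144.80 plf.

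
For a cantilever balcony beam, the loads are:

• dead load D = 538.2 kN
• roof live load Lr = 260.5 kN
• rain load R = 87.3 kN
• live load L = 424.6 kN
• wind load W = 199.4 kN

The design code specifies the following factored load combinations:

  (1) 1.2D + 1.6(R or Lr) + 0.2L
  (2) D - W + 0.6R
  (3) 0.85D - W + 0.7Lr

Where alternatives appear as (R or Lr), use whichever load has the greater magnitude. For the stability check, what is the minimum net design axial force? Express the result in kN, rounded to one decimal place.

(R or Lr) → Lr = 260.5 kN.
(1) 1.2(538.2) + 1.6(260.5) + 0.2(424.6) = 1147.6
(2) 1.0(538.2) - 1.0(199.4) + 0.6(87.3) = 538.2 - 199.4 + 52.4 = 391.2
(3) 0.85(538.2) - 1.0(199.4) + 0.7(260.5) = 440.4
Combination 2 gives the minimum: 391.2 kN.

391.2 kN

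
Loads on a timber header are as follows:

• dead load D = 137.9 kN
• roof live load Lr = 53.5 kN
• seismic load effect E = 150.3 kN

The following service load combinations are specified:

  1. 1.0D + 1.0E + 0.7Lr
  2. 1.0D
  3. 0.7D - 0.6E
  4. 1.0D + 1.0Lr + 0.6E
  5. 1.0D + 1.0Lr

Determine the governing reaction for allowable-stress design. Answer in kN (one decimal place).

325.7 kN

1. 1.0(137.9) + 1.0(150.3) + 0.7(53.5) = 137.9 + 150.3 + 37.5 = 325.7
2. 1.0(137.9) = 137.9
3. 0.7(137.9) - 0.6(150.3) = 6.4
4. 1.0(137.9) + 1.0(53.5) + 0.6(150.3) = 137.9 + 53.5 + 90.2 = 281.6
5. 1.0(137.9) + 1.0(53.5) = 137.9 + 53.5 = 191.4
Maximum is from combination 1.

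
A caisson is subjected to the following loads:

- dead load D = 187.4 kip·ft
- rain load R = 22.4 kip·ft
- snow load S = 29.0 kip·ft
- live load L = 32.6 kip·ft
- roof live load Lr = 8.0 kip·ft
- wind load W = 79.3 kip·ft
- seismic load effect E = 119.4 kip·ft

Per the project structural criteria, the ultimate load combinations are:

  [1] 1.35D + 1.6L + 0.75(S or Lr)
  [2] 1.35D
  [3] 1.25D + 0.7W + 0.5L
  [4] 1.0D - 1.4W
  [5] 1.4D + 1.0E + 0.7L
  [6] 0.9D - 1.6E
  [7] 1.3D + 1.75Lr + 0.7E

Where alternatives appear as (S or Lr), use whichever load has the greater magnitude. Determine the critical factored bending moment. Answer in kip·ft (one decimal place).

404.6 kip·ft

(S or Lr) → S = 29.0 kip·ft.
[1] 1.35(187.4) + 1.6(32.6) + 0.75(29.0) = 326.9
[2] 1.35(187.4) = 253.0
[3] 1.25(187.4) + 0.7(79.3) + 0.5(32.6) = 234.3 + 55.5 + 16.3 = 306.1
[4] 1.0(187.4) - 1.4(79.3) = 187.4 - 111.0 = 76.4
[5] 1.4(187.4) + 1.0(119.4) + 0.7(32.6) = 262.4 + 119.4 + 22.8 = 404.6
[6] 0.9(187.4) - 1.6(119.4) = -22.4
[7] 1.3(187.4) + 1.75(8.0) + 0.7(119.4) = 243.6 + 14.0 + 83.6 = 341.2
The controlling combination is 5, giving 404.6 kip·ft.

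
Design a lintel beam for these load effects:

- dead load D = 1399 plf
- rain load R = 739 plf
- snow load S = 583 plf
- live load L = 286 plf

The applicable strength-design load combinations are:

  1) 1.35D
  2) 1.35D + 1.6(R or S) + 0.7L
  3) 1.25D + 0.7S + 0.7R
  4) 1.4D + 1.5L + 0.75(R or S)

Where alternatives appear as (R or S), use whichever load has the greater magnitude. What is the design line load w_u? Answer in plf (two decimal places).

3271.25 plf

(R or S) → R = 739 plf.
1) 1.35(1399) = 1888.65
2) 1.35(1399) + 1.6(739) + 0.7(286) = 1888.65 + 1182.40 + 200.20 = 3271.25
3) 1.25(1399) + 0.7(583) + 0.7(739) = 1748.75 + 408.10 + 517.30 = 2674.15
4) 1.4(1399) + 1.5(286) + 0.75(739) = 1958.60 + 429.00 + 554.25 = 2941.85
Maximum is from combination 2.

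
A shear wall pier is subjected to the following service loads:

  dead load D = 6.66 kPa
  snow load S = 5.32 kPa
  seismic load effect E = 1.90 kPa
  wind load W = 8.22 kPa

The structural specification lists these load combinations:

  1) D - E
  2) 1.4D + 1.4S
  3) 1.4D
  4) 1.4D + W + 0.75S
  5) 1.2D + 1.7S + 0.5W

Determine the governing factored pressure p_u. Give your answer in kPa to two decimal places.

21.53 kPa

1) 1.0(6.66) - 1.0(1.90) = 6.66 - 1.90 = 4.76
2) 1.4(6.66) + 1.4(5.32) = 9.32 + 7.45 = 16.77
3) 1.4(6.66) = 9.32
4) 1.4(6.66) + 1.0(8.22) + 0.75(5.32) = 9.32 + 8.22 + 3.99 = 21.53
5) 1.2(6.66) + 1.7(5.32) + 0.5(8.22) = 21.15
Maximum is from combination 4.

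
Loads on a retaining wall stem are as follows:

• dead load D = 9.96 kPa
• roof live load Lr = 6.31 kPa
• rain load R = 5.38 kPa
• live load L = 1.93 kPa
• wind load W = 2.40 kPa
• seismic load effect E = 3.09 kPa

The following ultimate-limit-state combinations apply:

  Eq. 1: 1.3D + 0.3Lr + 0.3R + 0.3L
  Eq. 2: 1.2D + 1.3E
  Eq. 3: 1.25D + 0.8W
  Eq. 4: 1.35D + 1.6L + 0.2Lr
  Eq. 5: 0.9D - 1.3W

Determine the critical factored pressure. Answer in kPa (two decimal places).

Eq. 1: 1.3(9.96) + 0.3(6.31) + 0.3(5.38) + 0.3(1.93) = 12.95 + 1.89 + 1.61 + 0.58 = 17.03
Eq. 2: 1.2(9.96) + 1.3(3.09) = 11.95 + 4.02 = 15.97
Eq. 3: 1.25(9.96) + 0.8(2.40) = 12.45 + 1.92 = 14.37
Eq. 4: 1.35(9.96) + 1.6(1.93) + 0.2(6.31) = 13.45 + 3.09 + 1.26 = 17.80
Eq. 5: 0.9(9.96) - 1.3(2.40) = 8.96 - 3.12 = 5.84
Maximum is from combination 4.

17.80 kPa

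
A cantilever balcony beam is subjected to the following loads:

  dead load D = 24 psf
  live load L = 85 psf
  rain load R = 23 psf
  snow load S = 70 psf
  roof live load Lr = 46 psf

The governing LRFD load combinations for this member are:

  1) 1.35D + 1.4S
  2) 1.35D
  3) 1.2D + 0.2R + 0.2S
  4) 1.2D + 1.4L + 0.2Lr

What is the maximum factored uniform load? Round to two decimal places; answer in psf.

157.00 psf

1) 1.35(24) + 1.4(70) = 32.40 + 98.00 = 130.40
2) 1.35(24) = 32.40
3) 1.2(24) + 0.2(23) + 0.2(70) = 28.80 + 4.60 + 14.00 = 47.40
4) 1.2(24) + 1.4(85) + 0.2(46) = 28.80 + 119.00 + 9.20 = 157.00
Combination 4 governs: q_u = 157.00 psf.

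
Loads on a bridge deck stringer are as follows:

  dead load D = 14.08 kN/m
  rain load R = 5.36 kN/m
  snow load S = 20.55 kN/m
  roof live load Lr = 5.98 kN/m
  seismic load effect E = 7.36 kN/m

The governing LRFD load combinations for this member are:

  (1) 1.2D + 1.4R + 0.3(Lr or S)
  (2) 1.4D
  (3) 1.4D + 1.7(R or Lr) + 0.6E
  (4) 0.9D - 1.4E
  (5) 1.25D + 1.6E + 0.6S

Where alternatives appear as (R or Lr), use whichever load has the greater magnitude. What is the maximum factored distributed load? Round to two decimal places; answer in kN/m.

41.71 kN/m

(Lr or S) → S = 20.55 kN/m; (R or Lr) → Lr = 5.98 kN/m.
(1) 1.2(14.08) + 1.4(5.36) + 0.3(20.55) = 30.57
(2) 1.4(14.08) = 19.71
(3) 1.4(14.08) + 1.7(5.98) + 0.6(7.36) = 34.29
(4) 0.9(14.08) - 1.4(7.36) = 2.37
(5) 1.25(14.08) + 1.6(7.36) + 0.6(20.55) = 41.71
Combination 5 governs: w_u = 41.71 kN/m.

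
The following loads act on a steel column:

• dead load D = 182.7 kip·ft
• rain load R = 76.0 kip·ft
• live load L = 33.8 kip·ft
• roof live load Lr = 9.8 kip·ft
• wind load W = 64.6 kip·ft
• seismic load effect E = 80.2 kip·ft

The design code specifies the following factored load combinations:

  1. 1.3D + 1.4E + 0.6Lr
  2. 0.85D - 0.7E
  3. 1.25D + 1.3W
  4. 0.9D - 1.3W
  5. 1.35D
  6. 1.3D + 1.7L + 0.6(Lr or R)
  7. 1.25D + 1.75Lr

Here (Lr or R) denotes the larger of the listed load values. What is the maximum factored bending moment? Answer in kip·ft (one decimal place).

355.7 kip·ft

(Lr or R) → R = 76.0 kip·ft.
1. 1.3(182.7) + 1.4(80.2) + 0.6(9.8) = 355.7
2. 0.85(182.7) - 0.7(80.2) = 99.2
3. 1.25(182.7) + 1.3(64.6) = 312.4
4. 0.9(182.7) - 1.3(64.6) = 80.5
5. 1.35(182.7) = 246.6
6. 1.3(182.7) + 1.7(33.8) + 0.6(76.0) = 340.6
7. 1.25(182.7) + 1.75(9.8) = 245.5
Combination 1 governs: M_u = 355.7 kip·ft.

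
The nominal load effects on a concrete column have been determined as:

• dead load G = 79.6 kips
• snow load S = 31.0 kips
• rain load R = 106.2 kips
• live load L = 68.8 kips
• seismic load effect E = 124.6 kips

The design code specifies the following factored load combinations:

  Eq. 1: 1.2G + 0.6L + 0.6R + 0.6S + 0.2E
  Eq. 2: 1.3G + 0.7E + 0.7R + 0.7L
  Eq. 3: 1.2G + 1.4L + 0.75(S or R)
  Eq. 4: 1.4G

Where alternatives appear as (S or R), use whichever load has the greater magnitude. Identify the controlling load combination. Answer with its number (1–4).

Combination 2

(S or R) → R = 106.2 kips.
Eq. 1: 1.2(79.6) + 0.6(68.8) + 0.6(106.2) + 0.6(31.0) + 0.2(124.6) = 95.52 + 41.28 + 63.72 + 18.60 + 24.92 = 244.04
Eq. 2: 1.3(79.6) + 0.7(124.6) + 0.7(106.2) + 0.7(68.8) = 103.48 + 87.22 + 74.34 + 48.16 = 313.20
Eq. 3: 1.2(79.6) + 1.4(68.8) + 0.75(106.2) = 95.52 + 96.32 + 79.65 = 271.49
Eq. 4: 1.4(79.6) = 111.44
The largest value is 313.20 kips from combination 2.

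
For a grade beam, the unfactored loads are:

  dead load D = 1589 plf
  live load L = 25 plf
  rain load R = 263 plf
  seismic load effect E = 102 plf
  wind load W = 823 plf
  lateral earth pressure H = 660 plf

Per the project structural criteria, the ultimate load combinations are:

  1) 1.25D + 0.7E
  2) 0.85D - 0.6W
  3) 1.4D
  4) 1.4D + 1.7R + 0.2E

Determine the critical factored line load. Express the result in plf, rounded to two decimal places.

2692.10 plf

1) 1.25(1589) + 0.7(102) = 1986.25 + 71.40 = 2057.65
2) 0.85(1589) - 0.6(823) = 1350.65 - 493.80 = 856.85
3) 1.4(1589) = 2224.60
4) 1.4(1589) + 1.7(263) + 0.2(102) = 2224.60 + 447.10 + 20.40 = 2692.10
Combination 4 governs: w_u = 2692.10 plf.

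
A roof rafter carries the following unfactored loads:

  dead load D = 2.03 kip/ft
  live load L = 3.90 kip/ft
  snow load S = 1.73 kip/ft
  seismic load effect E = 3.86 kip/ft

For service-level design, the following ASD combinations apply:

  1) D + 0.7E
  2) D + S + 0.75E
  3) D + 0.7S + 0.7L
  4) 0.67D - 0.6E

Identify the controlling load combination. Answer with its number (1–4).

Combination 2

1) 1.0(2.03) + 0.7(3.86) = 2.03 + 2.70 = 4.73
2) 1.0(2.03) + 1.0(1.73) + 0.75(3.86) = 2.03 + 1.73 + 2.90 = 6.66
3) 1.0(2.03) + 0.7(1.73) + 0.7(3.90) = 2.03 + 1.21 + 2.73 = 5.97
4) 0.67(2.03) - 0.6(3.86) = 1.36 - 2.32 = -0.96
The largest value is 6.66 kip/ft from combination 2.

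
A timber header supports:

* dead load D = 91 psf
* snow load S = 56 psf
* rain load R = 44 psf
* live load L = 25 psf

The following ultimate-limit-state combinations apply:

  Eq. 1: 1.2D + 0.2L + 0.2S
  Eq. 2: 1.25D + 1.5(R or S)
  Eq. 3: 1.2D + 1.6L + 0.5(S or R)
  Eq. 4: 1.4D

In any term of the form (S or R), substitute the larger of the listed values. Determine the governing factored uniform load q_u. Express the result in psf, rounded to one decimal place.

(R or S) → S = 56 psf; (S or R) → S = 56 psf.
Eq. 1: 1.2(91) + 0.2(25) + 0.2(56) = 125.4
Eq. 2: 1.25(91) + 1.5(56) = 197.8
Eq. 3: 1.2(91) + 1.6(25) + 0.5(56) = 177.2
Eq. 4: 1.4(91) = 127.4
Maximum is from combination 2.

197.8 psf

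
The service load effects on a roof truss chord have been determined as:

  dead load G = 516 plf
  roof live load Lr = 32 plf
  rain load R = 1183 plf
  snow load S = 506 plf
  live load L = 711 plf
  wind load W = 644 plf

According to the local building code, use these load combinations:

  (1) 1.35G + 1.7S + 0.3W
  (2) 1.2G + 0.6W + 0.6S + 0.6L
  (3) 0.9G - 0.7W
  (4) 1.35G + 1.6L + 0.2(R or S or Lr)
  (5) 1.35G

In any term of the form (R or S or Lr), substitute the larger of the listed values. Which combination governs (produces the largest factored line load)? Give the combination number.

Combination 4

(R or S or Lr) → R = 1183 plf.
(1) 1.35(516) + 1.7(506) + 0.3(644) = 696.60 + 860.20 + 193.20 = 1750.00
(2) 1.2(516) + 0.6(644) + 0.6(506) + 0.6(711) = 619.20 + 386.40 + 303.60 + 426.60 = 1735.80
(3) 0.9(516) - 0.7(644) = 464.40 - 450.80 = 13.60
(4) 1.35(516) + 1.6(711) + 0.2(1183) = 696.60 + 1137.60 + 236.60 = 2070.80
(5) 1.35(516) = 696.60
The largest value is 2070.80 plf from combination 4.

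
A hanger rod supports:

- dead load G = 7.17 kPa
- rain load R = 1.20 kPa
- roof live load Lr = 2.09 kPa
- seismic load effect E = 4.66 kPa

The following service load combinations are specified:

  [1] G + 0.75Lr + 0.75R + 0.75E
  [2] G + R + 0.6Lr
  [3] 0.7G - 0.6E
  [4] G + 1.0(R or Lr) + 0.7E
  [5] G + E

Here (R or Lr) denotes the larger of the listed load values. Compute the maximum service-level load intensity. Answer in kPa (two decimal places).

13.13 kPa

(R or Lr) → Lr = 2.09 kPa.
[1] 1.0(7.17) + 0.75(2.09) + 0.75(1.20) + 0.75(4.66) = 13.13
[2] 1.0(7.17) + 1.0(1.20) + 0.6(2.09) = 7.17 + 1.20 + 1.25 = 9.62
[3] 0.7(7.17) - 0.6(4.66) = 5.02 - 2.80 = 2.22
[4] 1.0(7.17) + 1.0(2.09) + 0.7(4.66) = 7.17 + 2.09 + 3.26 = 12.52
[5] 1.0(7.17) + 1.0(4.66) = 7.17 + 4.66 = 11.83
Maximum is from combination 1.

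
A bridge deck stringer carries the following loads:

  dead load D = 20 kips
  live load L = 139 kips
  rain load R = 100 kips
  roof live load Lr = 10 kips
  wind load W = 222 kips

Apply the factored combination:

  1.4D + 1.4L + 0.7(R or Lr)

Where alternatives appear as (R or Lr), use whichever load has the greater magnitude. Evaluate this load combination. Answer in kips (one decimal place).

292.6 kips

(R or Lr) → R = 100 kips.
1.4(20) + 1.4(139) + 0.7(100) = 28.0 + 194.6 + 70.0 = 292.6
P_u = 292.6 kips.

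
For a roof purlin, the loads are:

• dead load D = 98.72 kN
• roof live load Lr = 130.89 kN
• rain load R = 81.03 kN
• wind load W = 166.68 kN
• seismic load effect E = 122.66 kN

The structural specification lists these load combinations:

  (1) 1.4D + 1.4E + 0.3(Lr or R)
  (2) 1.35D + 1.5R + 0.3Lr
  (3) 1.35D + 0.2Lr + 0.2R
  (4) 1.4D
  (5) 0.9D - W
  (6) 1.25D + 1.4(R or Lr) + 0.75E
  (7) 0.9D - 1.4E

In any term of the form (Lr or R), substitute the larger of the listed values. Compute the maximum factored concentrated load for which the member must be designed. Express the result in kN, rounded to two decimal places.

(Lr or R) → Lr = 130.89 kN; (R or Lr) → Lr = 130.89 kN.
(1) 1.4(98.72) + 1.4(122.66) + 0.3(130.89) = 349.20
(2) 1.35(98.72) + 1.5(81.03) + 0.3(130.89) = 294.08
(3) 1.35(98.72) + 0.2(130.89) + 0.2(81.03) = 175.66
(4) 1.4(98.72) = 138.21
(5) 0.9(98.72) - 1.0(166.68) = -77.83
(6) 1.25(98.72) + 1.4(130.89) + 0.75(122.66) = 398.64
(7) 0.9(98.72) - 1.4(122.66) = -82.88
The controlling combination is 6, giving 398.64 kN.

398.64 kN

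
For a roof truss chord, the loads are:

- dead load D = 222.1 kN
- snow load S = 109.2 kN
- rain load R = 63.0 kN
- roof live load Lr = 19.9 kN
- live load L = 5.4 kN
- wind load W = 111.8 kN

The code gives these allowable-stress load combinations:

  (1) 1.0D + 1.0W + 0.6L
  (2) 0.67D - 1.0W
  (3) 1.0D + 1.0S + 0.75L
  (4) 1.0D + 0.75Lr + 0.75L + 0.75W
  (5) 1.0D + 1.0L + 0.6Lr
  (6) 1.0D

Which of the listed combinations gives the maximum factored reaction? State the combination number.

Combination 1

(1) 1.0(222.1) + 1.0(111.8) + 0.6(5.4) = 337.14
(2) 0.67(222.1) - 1.0(111.8) = 37.01
(3) 1.0(222.1) + 1.0(109.2) + 0.75(5.4) = 335.35
(4) 1.0(222.1) + 0.75(19.9) + 0.75(5.4) + 0.75(111.8) = 324.93
(5) 1.0(222.1) + 1.0(5.4) + 0.6(19.9) = 239.44
(6) 1.0(222.1) = 222.10
The largest value is 337.14 kN from combination 1.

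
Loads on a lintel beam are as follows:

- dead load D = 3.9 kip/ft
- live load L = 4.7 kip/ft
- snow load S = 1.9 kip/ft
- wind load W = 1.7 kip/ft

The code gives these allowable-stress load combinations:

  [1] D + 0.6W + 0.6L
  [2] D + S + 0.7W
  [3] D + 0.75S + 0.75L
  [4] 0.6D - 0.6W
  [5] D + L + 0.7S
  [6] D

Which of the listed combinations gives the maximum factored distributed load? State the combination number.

[1] 1.0(3.9) + 0.6(1.7) + 0.6(4.7) = 7.74
[2] 1.0(3.9) + 1.0(1.9) + 0.7(1.7) = 6.99
[3] 1.0(3.9) + 0.75(1.9) + 0.75(4.7) = 8.85
[4] 0.6(3.9) - 0.6(1.7) = 1.32
[5] 1.0(3.9) + 1.0(4.7) + 0.7(1.9) = 9.93
[6] 1.0(3.9) = 3.90
The largest value is 9.93 kip/ft from combination 5.

Combination 5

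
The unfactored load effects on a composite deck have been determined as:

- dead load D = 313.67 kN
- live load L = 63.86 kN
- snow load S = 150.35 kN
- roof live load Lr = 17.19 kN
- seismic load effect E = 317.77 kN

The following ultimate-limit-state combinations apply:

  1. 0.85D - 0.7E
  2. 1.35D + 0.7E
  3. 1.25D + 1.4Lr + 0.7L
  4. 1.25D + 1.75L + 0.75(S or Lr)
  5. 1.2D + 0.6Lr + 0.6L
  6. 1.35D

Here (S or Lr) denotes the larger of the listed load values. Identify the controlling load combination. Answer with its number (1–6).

(S or Lr) → S = 150.35 kN.
1. 0.85(313.67) - 0.7(317.77) = 44.18
2. 1.35(313.67) + 0.7(317.77) = 645.89
3. 1.25(313.67) + 1.4(17.19) + 0.7(63.86) = 460.86
4. 1.25(313.67) + 1.75(63.86) + 0.75(150.35) = 616.61
5. 1.2(313.67) + 0.6(17.19) + 0.6(63.86) = 425.03
6. 1.35(313.67) = 423.45
The largest value is 645.89 kN from combination 2.

Combination 2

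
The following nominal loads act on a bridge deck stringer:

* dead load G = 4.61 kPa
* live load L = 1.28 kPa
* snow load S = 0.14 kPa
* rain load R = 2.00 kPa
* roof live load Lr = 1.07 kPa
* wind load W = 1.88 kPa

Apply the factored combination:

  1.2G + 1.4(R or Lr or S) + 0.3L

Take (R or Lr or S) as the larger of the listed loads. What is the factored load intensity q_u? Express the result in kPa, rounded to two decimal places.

(R or Lr or S) → R = 2.00 kPa.
1.2(4.61) + 1.4(2.00) + 0.3(1.28) = 8.72
q_u = 8.72 kPa.

8.72 kPa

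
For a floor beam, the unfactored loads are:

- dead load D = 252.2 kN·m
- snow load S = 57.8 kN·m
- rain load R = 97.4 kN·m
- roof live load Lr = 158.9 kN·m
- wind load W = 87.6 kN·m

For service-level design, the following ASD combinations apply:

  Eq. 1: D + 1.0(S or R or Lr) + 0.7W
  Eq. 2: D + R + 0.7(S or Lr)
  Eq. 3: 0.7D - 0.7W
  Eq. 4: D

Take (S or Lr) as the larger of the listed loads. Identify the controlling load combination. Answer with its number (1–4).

(S or R or Lr) → Lr = 158.9 kN·m; (S or Lr) → Lr = 158.9 kN·m.
Eq. 1: 1.0(252.2) + 1.0(158.9) + 0.7(87.6) = 252.20 + 158.90 + 61.32 = 472.42
Eq. 2: 1.0(252.2) + 1.0(97.4) + 0.7(158.9) = 252.20 + 97.40 + 111.23 = 460.83
Eq. 3: 0.7(252.2) - 0.7(87.6) = 176.54 - 61.32 = 115.22
Eq. 4: 1.0(252.2) = 252.20
The largest value is 472.42 kN·m from combination 1.

Combination 1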